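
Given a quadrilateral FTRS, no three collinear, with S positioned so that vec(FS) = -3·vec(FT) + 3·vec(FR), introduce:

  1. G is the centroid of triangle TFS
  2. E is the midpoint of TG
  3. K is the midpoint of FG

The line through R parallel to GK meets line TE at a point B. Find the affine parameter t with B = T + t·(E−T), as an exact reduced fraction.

Work in coordinates with F = (0, 0), T = (1, 0), R = (0, 1), S = (-3, 3).
1. G is the centroid of triangle TFS ⇒ G = (-2/3, 1)
2. E is the midpoint of TG ⇒ E = (1/6, 1/2)
3. K is the midpoint of FG ⇒ K = (-1/3, 1/2)
through R parallel to GK: direction (1/3, -1/2); meets TE at B = (4/9, 1/3)
B = T + t·(E−T) with t = 2/3

t = 2/3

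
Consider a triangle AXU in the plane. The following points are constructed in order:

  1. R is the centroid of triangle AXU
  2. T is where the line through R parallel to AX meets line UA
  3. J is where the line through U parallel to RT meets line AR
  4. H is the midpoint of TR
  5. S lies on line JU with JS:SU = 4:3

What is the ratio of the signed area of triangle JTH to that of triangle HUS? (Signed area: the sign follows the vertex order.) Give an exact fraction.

Assign A = (0, 0), X = (1, 0), U = (0, 1) — the answer is frame-independent, so this choice is without loss of generality.
1. R is the centroid of triangle AXU ⇒ R = (1/3, 1/3)
2. T is where the line through R parallel to AX meets line UA ⇒ T = (0, 1/3)
3. J is where the line through U parallel to RT meets line AR ⇒ J = (1, 1)
4. H is the midpoint of TR ⇒ H = (1/6, 1/3)
5. S lies on line JU with JS:SU = 4:3 ⇒ S = (3/7, 1)
2·[JTH] = 1/9, 2·[HUS] = -2/7
[JTH]:[HUS] = 1/9:-2/7 = -7/18

[JTH]:[HUS] = -7/18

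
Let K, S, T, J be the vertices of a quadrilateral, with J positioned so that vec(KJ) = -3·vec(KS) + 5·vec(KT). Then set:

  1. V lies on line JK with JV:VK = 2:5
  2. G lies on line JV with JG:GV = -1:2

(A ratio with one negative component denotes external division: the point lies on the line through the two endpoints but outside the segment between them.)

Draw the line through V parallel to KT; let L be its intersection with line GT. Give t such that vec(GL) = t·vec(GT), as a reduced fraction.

t = 4/9

Assign K = (0, 0), S = (1, 0), T = (0, 1), J = (-3, 5) — the answer is frame-independent, so this choice is without loss of generality.
1. V lies on line JK with JV:VK = 2:5 ⇒ V = (-15/7, 25/7)
2. G lies on line JV with JG:GV = -1:2 ⇒ G = (-27/7, 45/7)
through V parallel to KT: direction (0, 1); meets GT at L = (-15/7, 253/63)
L = G + t·(T−G) with t = 4/9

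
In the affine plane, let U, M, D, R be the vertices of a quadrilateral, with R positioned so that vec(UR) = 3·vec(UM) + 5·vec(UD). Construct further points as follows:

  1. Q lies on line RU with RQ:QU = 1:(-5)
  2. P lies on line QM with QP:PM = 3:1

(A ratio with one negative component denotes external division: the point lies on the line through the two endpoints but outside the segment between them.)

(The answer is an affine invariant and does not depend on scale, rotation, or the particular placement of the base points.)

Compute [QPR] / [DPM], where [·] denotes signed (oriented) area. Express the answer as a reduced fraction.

[QPR]:[DPM] = 5/12

Assign U = (0, 0), M = (1, 0), D = (0, 1), R = (3, 5) — the answer is frame-independent, so this choice is without loss of generality.
1. Q lies on line RU with RQ:QU = 1:(-5) ⇒ Q = (15/4, 25/4)
2. P lies on line QM with QP:PM = 3:1 ⇒ P = (27/16, 25/16)
2·[QPR] = -15/16, 2·[DPM] = -9/4
[QPR]:[DPM] = -15/16:-9/4 = 5/12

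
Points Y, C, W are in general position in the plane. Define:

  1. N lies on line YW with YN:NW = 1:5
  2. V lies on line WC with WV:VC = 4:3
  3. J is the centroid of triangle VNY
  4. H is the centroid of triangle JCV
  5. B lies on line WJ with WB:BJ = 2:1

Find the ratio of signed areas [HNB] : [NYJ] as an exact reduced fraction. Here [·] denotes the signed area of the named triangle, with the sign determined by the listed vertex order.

[HNB]:[NYJ] = -193/36

Assign Y = (0, 0), C = (1, 0), W = (0, 1) — the answer is frame-independent, so this choice is without loss of generality.
1. N lies on line YW with YN:NW = 1:5 ⇒ N = (0, 1/6)
2. V lies on line WC with WV:VC = 4:3 ⇒ V = (4/7, 3/7)
3. J is the centroid of triangle VNY ⇒ J = (4/21, 25/126)
4. H is the centroid of triangle JCV ⇒ H = (37/63, 79/378)
5. B lies on line WJ with WB:BJ = 2:1 ⇒ B = (8/63, 88/189)
2·[HNB] = -193/1134, 2·[NYJ] = 2/63
[HNB]:[NYJ] = -193/1134:2/63 = -193/36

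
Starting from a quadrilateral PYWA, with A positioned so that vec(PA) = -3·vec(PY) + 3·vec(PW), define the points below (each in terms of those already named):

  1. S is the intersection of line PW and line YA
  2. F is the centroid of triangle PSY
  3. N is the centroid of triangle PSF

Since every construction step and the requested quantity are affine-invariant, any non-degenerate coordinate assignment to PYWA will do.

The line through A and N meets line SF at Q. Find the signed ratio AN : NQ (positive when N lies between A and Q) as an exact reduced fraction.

AN:NQ = 8

Work in coordinates with P = (0, 0), Y = (1, 0), W = (0, 1), A = (-3, 3).
1. S is the intersection of line PW and line YA ⇒ S = (0, 3/4)
2. F is the centroid of triangle PSY ⇒ F = (1/3, 1/4)
3. N is the centroid of triangle PSF ⇒ N = (1/9, 1/3)
line AN meets SF at Q = (1/2, 0)
N = A + t·(Q−A) with t = 8/9, so AN:NQ = 8/9:1/9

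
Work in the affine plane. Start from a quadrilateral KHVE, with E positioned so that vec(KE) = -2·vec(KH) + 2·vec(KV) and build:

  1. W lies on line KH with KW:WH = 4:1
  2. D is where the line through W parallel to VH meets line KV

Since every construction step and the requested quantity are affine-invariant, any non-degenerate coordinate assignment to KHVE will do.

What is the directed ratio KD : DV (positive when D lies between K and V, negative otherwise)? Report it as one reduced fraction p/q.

KD:DV = 4

Choose coordinates K = (0, 0), H = (1, 0), V = (0, 1), E = (-2, 2).
1. W lies on line KH with KW:WH = 4:1 ⇒ W = (4/5, 0)
2. D is where the line through W parallel to VH meets line KV ⇒ D = (0, 4/5)
D = K + t·(V−K) with t = 4/5, so KD:DV = t:(1−t) = 4/5:1/5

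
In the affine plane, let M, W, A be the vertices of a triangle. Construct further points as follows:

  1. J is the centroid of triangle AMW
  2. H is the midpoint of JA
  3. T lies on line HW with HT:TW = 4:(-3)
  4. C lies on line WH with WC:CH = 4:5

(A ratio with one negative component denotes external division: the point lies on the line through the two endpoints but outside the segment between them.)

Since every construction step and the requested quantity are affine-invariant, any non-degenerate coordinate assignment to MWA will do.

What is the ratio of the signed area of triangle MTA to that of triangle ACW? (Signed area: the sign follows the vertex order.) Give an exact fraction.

[MTA]:[ACW] = 189/4

Work in coordinates with M = (0, 0), W = (1, 0), A = (0, 1).
1. J is the centroid of triangle AMW ⇒ J = (1/3, 1/3)
2. H is the midpoint of JA ⇒ H = (1/6, 2/3)
3. T lies on line HW with HT:TW = 4:(-3) ⇒ T = (7/2, -2)
4. C lies on line WH with WC:CH = 4:5 ⇒ C = (17/27, 8/27)
2·[MTA] = 7/2, 2·[ACW] = 2/27
[MTA]:[ACW] = 7/2:2/27 = 189/4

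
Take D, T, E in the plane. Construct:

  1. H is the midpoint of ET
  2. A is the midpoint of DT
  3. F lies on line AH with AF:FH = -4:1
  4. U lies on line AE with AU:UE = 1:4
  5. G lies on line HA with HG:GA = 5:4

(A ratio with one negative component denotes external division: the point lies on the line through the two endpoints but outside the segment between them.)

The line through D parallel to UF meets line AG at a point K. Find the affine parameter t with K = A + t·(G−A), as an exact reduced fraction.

Work in coordinates with D = (0, 0), T = (1, 0), E = (0, 1).
1. H is the midpoint of ET ⇒ H = (1/2, 1/2)
2. A is the midpoint of DT ⇒ A = (1/2, 0)
3. F lies on line AH with AF:FH = -4:1 ⇒ F = (1/2, 2/3)
4. U lies on line AE with AU:UE = 1:4 ⇒ U = (2/5, 1/5)
5. G lies on line HA with HG:GA = 5:4 ⇒ G = (1/2, 2/9)
through D parallel to UF: direction (1/10, 7/15); meets AG at K = (1/2, 7/3)
K = A + t·(G−A) with t = 21/2

t = 21/2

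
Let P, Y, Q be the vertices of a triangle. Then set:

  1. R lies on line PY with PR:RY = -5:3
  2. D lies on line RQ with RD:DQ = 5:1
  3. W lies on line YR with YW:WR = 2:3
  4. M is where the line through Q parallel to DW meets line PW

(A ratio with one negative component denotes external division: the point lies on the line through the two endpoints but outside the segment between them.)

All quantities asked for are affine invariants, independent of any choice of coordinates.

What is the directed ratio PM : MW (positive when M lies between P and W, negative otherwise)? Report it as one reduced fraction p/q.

Set P = (0, 0), Y = (1, 0), Q = (0, 1); any affine frame gives the same invariant.
1. R lies on line PY with PR:RY = -5:3 ⇒ R = (5/2, 0)
2. D lies on line RQ with RD:DQ = 5:1 ⇒ D = (5/12, 5/6)
3. W lies on line YR with YW:WR = 2:3 ⇒ W = (8/5, 0)
4. M is where the line through Q parallel to DW meets line PW ⇒ M = (71/50, 0)
M = P + t·(W−P) with t = 71/80, so PM:MW = t:(1−t) = 71/80:9/80

PM:MW = 71/9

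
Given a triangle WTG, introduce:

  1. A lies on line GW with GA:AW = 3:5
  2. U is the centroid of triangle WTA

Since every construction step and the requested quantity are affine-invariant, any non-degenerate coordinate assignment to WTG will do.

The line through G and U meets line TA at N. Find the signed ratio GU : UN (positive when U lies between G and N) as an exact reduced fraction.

Choose coordinates W = (0, 0), T = (1, 0), G = (0, 1).
1. A lies on line GW with GA:AW = 3:5 ⇒ A = (0, 5/8)
2. U is the centroid of triangle WTA ⇒ U = (1/3, 5/24)
line GU meets TA at N = (3/14, 55/112)
U = G + t·(N−G) with t = 14/9, so GU:UN = 14/9:-5/9

GU:UN = -14/5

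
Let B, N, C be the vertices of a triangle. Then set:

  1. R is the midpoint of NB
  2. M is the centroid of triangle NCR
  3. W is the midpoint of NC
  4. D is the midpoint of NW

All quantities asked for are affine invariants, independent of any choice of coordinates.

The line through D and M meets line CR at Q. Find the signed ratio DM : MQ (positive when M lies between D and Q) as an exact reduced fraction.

DM:MQ = 5/4

Assign B = (0, 0), N = (1, 0), C = (0, 1) — the answer is frame-independent, so this choice is without loss of generality.
1. R is the midpoint of NB ⇒ R = (1/2, 0)
2. M is the centroid of triangle NCR ⇒ M = (1/2, 1/3)
3. W is the midpoint of NC ⇒ W = (1/2, 1/2)
4. D is the midpoint of NW ⇒ D = (3/4, 1/4)
line DM meets CR at Q = (3/10, 2/5)
M = D + t·(Q−D) with t = 5/9, so DM:MQ = 5/9:4/9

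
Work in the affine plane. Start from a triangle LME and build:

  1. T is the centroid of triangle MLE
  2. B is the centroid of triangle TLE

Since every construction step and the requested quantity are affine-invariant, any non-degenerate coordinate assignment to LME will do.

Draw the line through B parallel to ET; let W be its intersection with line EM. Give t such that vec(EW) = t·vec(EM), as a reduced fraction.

t = -1/3

Assign L = (0, 0), M = (1, 0), E = (0, 1) — the answer is frame-independent, so this choice is without loss of generality.
1. T is the centroid of triangle MLE ⇒ T = (1/3, 1/3)
2. B is the centroid of triangle TLE ⇒ B = (1/9, 4/9)
through B parallel to ET: direction (1/3, -2/3); meets EM at W = (-1/3, 4/3)
W = E + t·(M−E) with t = -1/3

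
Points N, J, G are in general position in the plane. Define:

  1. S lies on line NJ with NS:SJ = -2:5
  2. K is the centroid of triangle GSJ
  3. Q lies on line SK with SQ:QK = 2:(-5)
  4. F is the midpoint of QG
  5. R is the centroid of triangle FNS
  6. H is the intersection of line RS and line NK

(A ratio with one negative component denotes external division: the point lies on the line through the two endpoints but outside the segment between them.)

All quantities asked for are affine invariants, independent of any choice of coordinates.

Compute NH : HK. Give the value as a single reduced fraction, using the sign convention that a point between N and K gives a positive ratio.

Work in coordinates with N = (0, 0), J = (1, 0), G = (0, 1).
1. S lies on line NJ with NS:SJ = -2:5 ⇒ S = (-2/3, 0)
2. K is the centroid of triangle GSJ ⇒ K = (1/9, 1/3)
3. Q lies on line SK with SQ:QK = 2:(-5) ⇒ Q = (-32/27, -2/9)
4. F is the midpoint of QG ⇒ F = (-16/27, 7/18)
5. R is the centroid of triangle FNS ⇒ R = (-34/81, 7/54)
6. H is the intersection of line RS and line NK ⇒ H = (14/99, 14/33)
H = N + t·(K−N) with t = 14/11, so NH:HK = t:(1−t) = 14/11:-3/11

NH:HK = -14/3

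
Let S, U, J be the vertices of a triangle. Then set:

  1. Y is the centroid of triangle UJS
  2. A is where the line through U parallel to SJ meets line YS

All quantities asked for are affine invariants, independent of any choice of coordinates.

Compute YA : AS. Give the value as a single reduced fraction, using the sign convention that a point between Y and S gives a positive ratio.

Choose coordinates S = (0, 0), U = (1, 0), J = (0, 1).
1. Y is the centroid of triangle UJS ⇒ Y = (1/3, 1/3)
2. A is where the line through U parallel to SJ meets line YS ⇒ A = (1, 1)
A = Y + t·(S−Y) with t = -2, so YA:AS = t:(1−t) = -2:3

YA:AS = -2/3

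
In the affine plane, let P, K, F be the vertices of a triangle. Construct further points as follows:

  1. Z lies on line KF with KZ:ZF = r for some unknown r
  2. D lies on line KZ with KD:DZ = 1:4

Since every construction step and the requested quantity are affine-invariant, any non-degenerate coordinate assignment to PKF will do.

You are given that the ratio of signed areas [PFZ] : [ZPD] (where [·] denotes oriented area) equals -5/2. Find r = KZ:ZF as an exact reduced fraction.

Set P = (0, 0), K = (1, 0), F = (0, 1); any affine frame gives the same invariant.
1. With KZ:ZF = r, write λ = r/(r+1) so Z = K + λ·(F−K); Z is affine-linear in λ
2. D lies on line KZ with KD:DZ = 1:4 ⇒ D is an affine combination of earlier points and hence also affine-linear in λ
Every point depending on Z is an affine combination of Z and λ-independent points, so each such coordinate is linear in λ; the λ² term in each signed area is a multiple of (F−K)×(F−K) = 0, so 2·[PFZ] and 2·[ZPD] are each linear in λ. Evaluating at λ=0 and λ=1:
  2·[PFZ] = λ − 1,   2·[ZPD] = 4/5·λ
So [PFZ]:[ZPD] = (λ − 1) / (4/5·λ). Setting this equal to -5/2:
  λ − 1 = -5/2·(4/5·λ)  ⇒  λ = 1/3
Then r = λ/(1−λ) = (1/3)/(2/3) = 1/2. Check: with r = 1/2, Z = (2/3, 1/3) and [PFZ]:[ZPD] = -5/2 as required.

r = 1/2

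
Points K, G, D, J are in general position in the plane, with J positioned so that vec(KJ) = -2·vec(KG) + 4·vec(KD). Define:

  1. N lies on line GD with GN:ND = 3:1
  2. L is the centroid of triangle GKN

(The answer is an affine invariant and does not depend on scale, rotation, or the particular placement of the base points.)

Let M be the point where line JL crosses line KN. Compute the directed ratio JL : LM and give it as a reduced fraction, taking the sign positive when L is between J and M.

Set K = (0, 0), G = (1, 0), D = (0, 1), J = (-2, 4); any affine frame gives the same invariant.
1. N lies on line GD with GN:ND = 3:1 ⇒ N = (1/4, 3/4)
2. L is the centroid of triangle GKN ⇒ L = (5/12, 1/4)
line JL meets KN at M = (13/66, 13/22)
L = J + t·(M−J) with t = 11/10, so JL:LM = 11/10:-1/10

JL:LM = -11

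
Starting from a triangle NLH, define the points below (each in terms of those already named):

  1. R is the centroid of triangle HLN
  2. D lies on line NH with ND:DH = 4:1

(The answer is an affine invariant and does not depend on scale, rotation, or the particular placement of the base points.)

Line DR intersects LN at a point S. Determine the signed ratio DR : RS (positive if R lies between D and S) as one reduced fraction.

DR:RS = 7/5

Set N = (0, 0), L = (1, 0), H = (0, 1); any affine frame gives the same invariant.
1. R is the centroid of triangle HLN ⇒ R = (1/3, 1/3)
2. D lies on line NH with ND:DH = 4:1 ⇒ D = (0, 4/5)
line DR meets LN at S = (4/7, 0)
R = D + t·(S−D) with t = 7/12, so DR:RS = 7/12:5/12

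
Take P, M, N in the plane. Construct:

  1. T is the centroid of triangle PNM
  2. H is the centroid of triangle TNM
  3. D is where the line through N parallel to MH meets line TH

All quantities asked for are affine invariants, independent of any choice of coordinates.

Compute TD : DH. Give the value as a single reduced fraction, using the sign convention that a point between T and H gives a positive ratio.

TD:DH = -2

Set P = (0, 0), M = (1, 0), N = (0, 1); any affine frame gives the same invariant.
1. T is the centroid of triangle PNM ⇒ T = (1/3, 1/3)
2. H is the centroid of triangle TNM ⇒ H = (4/9, 4/9)
3. D is where the line through N parallel to MH meets line TH ⇒ D = (5/9, 5/9)
D = T + t·(H−T) with t = 2, so TD:DH = t:(1−t) = 2:-1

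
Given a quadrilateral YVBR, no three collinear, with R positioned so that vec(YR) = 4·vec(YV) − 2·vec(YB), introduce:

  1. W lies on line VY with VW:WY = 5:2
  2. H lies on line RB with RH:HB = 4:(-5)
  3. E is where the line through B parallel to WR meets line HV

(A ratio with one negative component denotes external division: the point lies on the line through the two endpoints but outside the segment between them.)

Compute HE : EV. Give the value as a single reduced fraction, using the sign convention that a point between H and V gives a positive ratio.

Set Y = (0, 0), V = (1, 0), B = (0, 1), R = (4, -2); any affine frame gives the same invariant.
1. W lies on line VY with VW:WY = 5:2 ⇒ W = (2/7, 0)
2. H lies on line RB with RH:HB = 4:(-5) ⇒ H = (20, -14)
3. E is where the line through B parallel to WR meets line HV ⇒ E = (-65/49, 12/7)
E = H + t·(V−H) with t = 55/49, so HE:EV = t:(1−t) = 55/49:-6/49

HE:EV = -55/6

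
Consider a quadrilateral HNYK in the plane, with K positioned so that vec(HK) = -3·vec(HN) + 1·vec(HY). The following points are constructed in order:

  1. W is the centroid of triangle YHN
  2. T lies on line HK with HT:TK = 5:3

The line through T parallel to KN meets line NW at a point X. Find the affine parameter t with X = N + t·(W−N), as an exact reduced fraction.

Assign H = (0, 0), N = (1, 0), Y = (0, 1), K = (-3, 1) — the answer is frame-independent, so this choice is without loss of generality.
1. W is the centroid of triangle YHN ⇒ W = (1/3, 1/3)
2. T lies on line HK with HT:TK = 5:3 ⇒ T = (-15/8, 5/8)
through T parallel to KN: direction (4, -1); meets NW at X = (11/8, -3/16)
X = N + t·(W−N) with t = -9/16

t = -9/16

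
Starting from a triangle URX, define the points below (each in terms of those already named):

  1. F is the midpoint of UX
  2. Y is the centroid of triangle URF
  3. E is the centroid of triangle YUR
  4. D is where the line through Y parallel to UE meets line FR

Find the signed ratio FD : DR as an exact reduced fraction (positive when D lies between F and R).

Work in coordinates with U = (0, 0), R = (1, 0), X = (0, 1).
1. F is the midpoint of UX ⇒ F = (0, 1/2)
2. Y is the centroid of triangle URF ⇒ Y = (1/3, 1/6)
3. E is the centroid of triangle YUR ⇒ E = (4/9, 1/18)
4. D is where the line through Y parallel to UE meets line FR ⇒ D = (3/5, 1/5)
D = F + t·(R−F) with t = 3/5, so FD:DR = t:(1−t) = 3/5:2/5

FD:DR = 3/2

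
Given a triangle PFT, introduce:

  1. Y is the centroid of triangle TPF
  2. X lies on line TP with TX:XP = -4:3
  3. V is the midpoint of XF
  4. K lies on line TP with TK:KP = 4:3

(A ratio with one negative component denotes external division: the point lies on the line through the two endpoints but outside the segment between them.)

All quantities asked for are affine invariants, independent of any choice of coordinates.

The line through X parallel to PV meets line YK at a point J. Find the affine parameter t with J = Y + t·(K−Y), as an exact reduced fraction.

Work in coordinates with P = (0, 0), F = (1, 0), T = (0, 1).
1. Y is the centroid of triangle TPF ⇒ Y = (1/3, 1/3)
2. X lies on line TP with TX:XP = -4:3 ⇒ X = (0, -3)
3. V is the midpoint of XF ⇒ V = (1/2, -3/2)
4. K lies on line TP with TK:KP = 4:3 ⇒ K = (0, 3/7)
through X parallel to PV: direction (1/2, -3/2); meets YK at J = (-24/19, 15/19)
J = Y + t·(K−Y) with t = 91/19

t = 91/19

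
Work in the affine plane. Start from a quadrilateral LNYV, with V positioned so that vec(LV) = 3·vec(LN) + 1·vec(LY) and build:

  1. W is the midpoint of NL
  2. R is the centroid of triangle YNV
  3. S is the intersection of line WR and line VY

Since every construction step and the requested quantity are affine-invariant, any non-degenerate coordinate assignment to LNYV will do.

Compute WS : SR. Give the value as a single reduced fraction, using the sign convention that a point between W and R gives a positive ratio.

Assign L = (0, 0), N = (1, 0), Y = (0, 1), V = (3, 1) — the answer is frame-independent, so this choice is without loss of generality.
1. W is the midpoint of NL ⇒ W = (1/2, 0)
2. R is the centroid of triangle YNV ⇒ R = (4/3, 2/3)
3. S is the intersection of line WR and line VY ⇒ S = (7/4, 1)
S = W + t·(R−W) with t = 3/2, so WS:SR = t:(1−t) = 3/2:-1/2

WS:SR = -3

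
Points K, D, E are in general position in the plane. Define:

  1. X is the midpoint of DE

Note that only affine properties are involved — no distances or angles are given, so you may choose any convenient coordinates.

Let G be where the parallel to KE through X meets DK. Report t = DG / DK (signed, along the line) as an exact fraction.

t = 1/2

Set K = (0, 0), D = (1, 0), E = (0, 1); any affine frame gives the same invariant.
1. X is the midpoint of DE ⇒ X = (1/2, 1/2)
through X parallel to KE: direction (0, 1); meets DK at G = (1/2, 0)
G = D + t·(K−D) with t = 1/2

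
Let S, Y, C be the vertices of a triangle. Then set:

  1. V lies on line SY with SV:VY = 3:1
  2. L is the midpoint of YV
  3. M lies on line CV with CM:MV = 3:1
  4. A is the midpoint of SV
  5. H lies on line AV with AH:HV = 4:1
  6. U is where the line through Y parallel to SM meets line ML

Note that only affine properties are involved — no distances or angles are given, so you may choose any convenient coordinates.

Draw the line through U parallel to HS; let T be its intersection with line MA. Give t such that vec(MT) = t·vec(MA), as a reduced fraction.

t = 8/7

Assign S = (0, 0), Y = (1, 0), C = (0, 1) — the answer is frame-independent, so this choice is without loss of generality.
1. V lies on line SY with SV:VY = 3:1 ⇒ V = (3/4, 0)
2. L is the midpoint of YV ⇒ L = (7/8, 0)
3. M lies on line CV with CM:MV = 3:1 ⇒ M = (9/16, 1/4)
4. A is the midpoint of SV ⇒ A = (3/8, 0)
5. H lies on line AV with AH:HV = 4:1 ⇒ H = (27/40, 0)
6. U is where the line through Y parallel to SM meets line ML ⇒ U = (103/112, -1/28)
through U parallel to HS: direction (-27/40, 0); meets MA at T = (39/112, -1/28)
T = M + t·(A−M) with t = 8/7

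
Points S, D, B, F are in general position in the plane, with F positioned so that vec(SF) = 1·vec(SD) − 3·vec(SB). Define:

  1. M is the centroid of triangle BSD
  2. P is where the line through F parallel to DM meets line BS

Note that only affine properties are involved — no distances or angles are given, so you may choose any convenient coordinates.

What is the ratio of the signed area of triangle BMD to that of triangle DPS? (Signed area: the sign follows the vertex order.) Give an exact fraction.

[BMD]:[DPS] = -2/15

Work in coordinates with S = (0, 0), D = (1, 0), B = (0, 1), F = (1, -3).
1. M is the centroid of triangle BSD ⇒ M = (1/3, 1/3)
2. P is where the line through F parallel to DM meets line BS ⇒ P = (0, -5/2)
2·[BMD] = 1/3, 2·[DPS] = -5/2
[BMD]:[DPS] = 1/3:-5/2 = -2/15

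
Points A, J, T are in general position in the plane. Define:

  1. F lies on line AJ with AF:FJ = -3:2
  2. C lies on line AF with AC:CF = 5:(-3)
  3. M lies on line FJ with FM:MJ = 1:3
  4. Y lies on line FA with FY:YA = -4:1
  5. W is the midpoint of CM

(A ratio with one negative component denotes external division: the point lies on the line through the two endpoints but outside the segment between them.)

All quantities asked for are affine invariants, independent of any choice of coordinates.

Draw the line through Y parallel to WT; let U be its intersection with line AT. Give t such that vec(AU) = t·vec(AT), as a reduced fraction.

t = -1/5

Work in coordinates with A = (0, 0), J = (1, 0), T = (0, 1).
1. F lies on line AJ with AF:FJ = -3:2 ⇒ F = (3, 0)
2. C lies on line AF with AC:CF = 5:(-3) ⇒ C = (15/2, 0)
3. M lies on line FJ with FM:MJ = 1:3 ⇒ M = (5/2, 0)
4. Y lies on line FA with FY:YA = -4:1 ⇒ Y = (-1, 0)
5. W is the midpoint of CM ⇒ W = (5, 0)
through Y parallel to WT: direction (-5, 1); meets AT at U = (0, -1/5)
U = A + t·(T−A) with t = -1/5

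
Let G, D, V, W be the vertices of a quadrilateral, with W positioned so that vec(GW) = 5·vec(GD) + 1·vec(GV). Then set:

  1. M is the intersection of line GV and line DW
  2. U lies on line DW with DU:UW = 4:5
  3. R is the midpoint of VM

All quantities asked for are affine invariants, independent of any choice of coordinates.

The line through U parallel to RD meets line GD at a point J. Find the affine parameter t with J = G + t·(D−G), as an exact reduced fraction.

t = 107/27

Assign G = (0, 0), D = (1, 0), V = (0, 1), W = (5, 1) — the answer is frame-independent, so this choice is without loss of generality.
1. M is the intersection of line GV and line DW ⇒ M = (0, -1/4)
2. U lies on line DW with DU:UW = 4:5 ⇒ U = (25/9, 4/9)
3. R is the midpoint of VM ⇒ R = (0, 3/8)
through U parallel to RD: direction (1, -3/8); meets GD at J = (107/27, 0)
J = G + t·(D−G) with t = 107/27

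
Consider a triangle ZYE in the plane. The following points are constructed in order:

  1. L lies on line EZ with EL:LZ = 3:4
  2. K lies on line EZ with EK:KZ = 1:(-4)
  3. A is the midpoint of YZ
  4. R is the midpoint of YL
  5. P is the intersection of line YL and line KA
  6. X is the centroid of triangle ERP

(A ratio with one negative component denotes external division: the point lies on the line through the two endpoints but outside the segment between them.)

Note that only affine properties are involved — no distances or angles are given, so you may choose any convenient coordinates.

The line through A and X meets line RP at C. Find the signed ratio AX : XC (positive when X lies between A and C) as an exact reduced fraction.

AX:XC = -3

Set Z = (0, 0), Y = (1, 0), E = (0, 1); any affine frame gives the same invariant.
1. L lies on line EZ with EL:LZ = 3:4 ⇒ L = (0, 4/7)
2. K lies on line EZ with EK:KZ = 1:(-4) ⇒ K = (0, 4/3)
3. A is the midpoint of YZ ⇒ A = (1/2, 0)
4. R is the midpoint of YL ⇒ R = (1/2, 2/7)
5. P is the intersection of line YL and line KA ⇒ P = (4/11, 4/11)
6. X is the centroid of triangle ERP ⇒ X = (19/66, 127/231)
line AX meets RP at C = (71/198, 254/693)
X = A + t·(C−A) with t = 3/2, so AX:XC = 3/2:-1/2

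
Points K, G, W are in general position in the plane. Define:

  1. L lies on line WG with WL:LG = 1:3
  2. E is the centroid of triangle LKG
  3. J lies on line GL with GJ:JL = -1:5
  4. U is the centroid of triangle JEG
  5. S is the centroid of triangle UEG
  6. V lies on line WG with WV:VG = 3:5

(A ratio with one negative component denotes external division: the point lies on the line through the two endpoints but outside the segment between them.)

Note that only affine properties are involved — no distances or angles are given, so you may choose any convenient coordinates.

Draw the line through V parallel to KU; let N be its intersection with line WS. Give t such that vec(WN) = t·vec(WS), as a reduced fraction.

Assign K = (0, 0), G = (1, 0), W = (0, 1) — the answer is frame-independent, so this choice is without loss of generality.
1. L lies on line WG with WL:LG = 1:3 ⇒ L = (1/4, 3/4)
2. E is the centroid of triangle LKG ⇒ E = (5/12, 1/4)
3. J lies on line GL with GJ:JL = -1:5 ⇒ J = (19/16, -3/16)
4. U is the centroid of triangle JEG ⇒ U = (125/144, 1/48)
5. S is the centroid of triangle UEG ⇒ S = (329/432, 13/144)
6. V lies on line WG with WV:VG = 3:5 ⇒ V = (3/8, 5/8)
through V parallel to KU: direction (125/144, 1/48); meets WS at N = (329/1044, 217/348)
N = W + t·(S−W) with t = 12/29

t = 12/29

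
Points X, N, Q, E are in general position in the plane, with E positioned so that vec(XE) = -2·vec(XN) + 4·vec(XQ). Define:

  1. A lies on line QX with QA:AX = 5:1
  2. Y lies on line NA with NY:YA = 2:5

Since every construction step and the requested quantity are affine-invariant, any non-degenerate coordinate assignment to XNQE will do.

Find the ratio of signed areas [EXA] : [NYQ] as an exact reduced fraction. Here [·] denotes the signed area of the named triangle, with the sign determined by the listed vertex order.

[EXA]:[NYQ] = -7/5

Set X = (0, 0), N = (1, 0), Q = (0, 1), E = (-2, 4); any affine frame gives the same invariant.
1. A lies on line QX with QA:AX = 5:1 ⇒ A = (0, 1/6)
2. Y lies on line NA with NY:YA = 2:5 ⇒ Y = (5/7, 1/21)
2·[EXA] = 1/3, 2·[NYQ] = -5/21
[EXA]:[NYQ] = 1/3:-5/21 = -7/5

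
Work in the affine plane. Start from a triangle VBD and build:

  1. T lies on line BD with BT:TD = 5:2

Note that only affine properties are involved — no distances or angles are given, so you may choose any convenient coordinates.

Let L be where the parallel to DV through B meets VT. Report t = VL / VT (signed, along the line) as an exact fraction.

Set V = (0, 0), B = (1, 0), D = (0, 1); any affine frame gives the same invariant.
1. T lies on line BD with BT:TD = 5:2 ⇒ T = (2/7, 5/7)
through B parallel to DV: direction (0, -1); meets VT at L = (1, 5/2)
L = V + t·(T−V) with t = 7/2

t = 7/2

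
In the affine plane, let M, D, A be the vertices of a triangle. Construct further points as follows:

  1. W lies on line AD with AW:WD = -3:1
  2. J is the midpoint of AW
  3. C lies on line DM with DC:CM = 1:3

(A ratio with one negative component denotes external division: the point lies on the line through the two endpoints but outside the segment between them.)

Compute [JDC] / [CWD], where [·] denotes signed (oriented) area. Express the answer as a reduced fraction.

Assign M = (0, 0), D = (1, 0), A = (0, 1) — the answer is frame-independent, so this choice is without loss of generality.
1. W lies on line AD with AW:WD = -3:1 ⇒ W = (3/2, -1/2)
2. J is the midpoint of AW ⇒ J = (3/4, 1/4)
3. C lies on line DM with DC:CM = 1:3 ⇒ C = (3/4, 0)
2·[JDC] = -1/16, 2·[CWD] = 1/8
[JDC]:[CWD] = -1/16:1/8 = -1/2

[JDC]:[CWD] = -1/2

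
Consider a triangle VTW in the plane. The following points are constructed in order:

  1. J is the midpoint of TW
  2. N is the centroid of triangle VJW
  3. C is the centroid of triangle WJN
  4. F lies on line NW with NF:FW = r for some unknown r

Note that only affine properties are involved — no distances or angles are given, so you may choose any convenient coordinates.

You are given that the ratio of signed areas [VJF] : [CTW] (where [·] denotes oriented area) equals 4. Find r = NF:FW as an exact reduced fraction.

r = 5

Set V = (0, 0), T = (1, 0), W = (0, 1); any affine frame gives the same invariant.
1. J is the midpoint of TW ⇒ J = (1/2, 1/2)
2. N is the centroid of triangle VJW ⇒ N = (1/6, 1/2)
3. C is the centroid of triangle WJN ⇒ C = (2/9, 2/3)
4. With NF:FW = r, write λ = r/(r+1) so F = N + λ·(W−N); F is affine-linear in λ
Every point depending on F is an affine combination of F and λ-independent points, so each such coordinate is linear in λ; the λ² term in each signed area is a multiple of (W−N)×(W−N) = 0, so 2·[VJF] and 2·[CTW] are each linear in λ. Evaluating at λ=0 and λ=1:
  2·[VJF] = 1/3·λ + 1/6,   2·[CTW] = 1/9
So [VJF]:[CTW] = (1/3·λ + 1/6) / (1/9). Setting this equal to 4:
  1/3·λ + 1/6 = 4·(1/9)  ⇒  λ = 5/6
Then r = λ/(1−λ) = (5/6)/(1/6) = 5. Check: with r = 5, F = (1/36, 11/12) and [VJF]:[CTW] = 4 as required.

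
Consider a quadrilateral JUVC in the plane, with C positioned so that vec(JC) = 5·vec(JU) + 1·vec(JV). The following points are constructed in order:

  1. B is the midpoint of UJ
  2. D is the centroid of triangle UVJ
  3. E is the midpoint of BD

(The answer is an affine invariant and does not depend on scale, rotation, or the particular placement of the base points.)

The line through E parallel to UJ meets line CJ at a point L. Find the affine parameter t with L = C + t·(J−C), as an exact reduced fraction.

t = 5/6

Assign J = (0, 0), U = (1, 0), V = (0, 1), C = (5, 1) — the answer is frame-independent, so this choice is without loss of generality.
1. B is the midpoint of UJ ⇒ B = (1/2, 0)
2. D is the centroid of triangle UVJ ⇒ D = (1/3, 1/3)
3. E is the midpoint of BD ⇒ E = (5/12, 1/6)
through E parallel to UJ: direction (-1, 0); meets CJ at L = (5/6, 1/6)
L = C + t·(J−C) with t = 5/6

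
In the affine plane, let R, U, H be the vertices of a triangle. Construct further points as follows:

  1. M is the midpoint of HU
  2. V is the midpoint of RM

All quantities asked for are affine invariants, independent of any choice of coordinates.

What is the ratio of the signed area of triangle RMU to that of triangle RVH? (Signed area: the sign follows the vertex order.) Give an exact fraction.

[RMU]:[RVH] = -2

Set R = (0, 0), U = (1, 0), H = (0, 1); any affine frame gives the same invariant.
1. M is the midpoint of HU ⇒ M = (1/2, 1/2)
2. V is the midpoint of RM ⇒ V = (1/4, 1/4)
2·[RMU] = -1/2, 2·[RVH] = 1/4
[RMU]:[RVH] = -1/2:1/4 = -2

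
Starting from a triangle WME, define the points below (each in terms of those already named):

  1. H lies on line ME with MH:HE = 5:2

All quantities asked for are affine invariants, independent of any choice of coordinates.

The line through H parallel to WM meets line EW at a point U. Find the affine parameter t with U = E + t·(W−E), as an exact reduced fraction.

t = 2/7

Work in coordinates with W = (0, 0), M = (1, 0), E = (0, 1).
1. H lies on line ME with MH:HE = 5:2 ⇒ H = (2/7, 5/7)
through H parallel to WM: direction (1, 0); meets EW at U = (0, 5/7)
U = E + t·(W−E) with t = 2/7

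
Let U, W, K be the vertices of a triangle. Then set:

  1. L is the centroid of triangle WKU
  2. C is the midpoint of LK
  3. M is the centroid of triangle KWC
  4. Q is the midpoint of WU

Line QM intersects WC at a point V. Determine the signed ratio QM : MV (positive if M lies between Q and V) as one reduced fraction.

Choose coordinates U = (0, 0), W = (1, 0), K = (0, 1).
1. L is the centroid of triangle WKU ⇒ L = (1/3, 1/3)
2. C is the midpoint of LK ⇒ C = (1/6, 2/3)
3. M is the centroid of triangle KWC ⇒ M = (7/18, 5/9)
4. Q is the midpoint of WU ⇒ Q = (1/2, 0)
line QM meets WC at V = (17/42, 10/21)
M = Q + t·(V−Q) with t = 7/6, so QM:MV = 7/6:-1/6

QM:MV = -7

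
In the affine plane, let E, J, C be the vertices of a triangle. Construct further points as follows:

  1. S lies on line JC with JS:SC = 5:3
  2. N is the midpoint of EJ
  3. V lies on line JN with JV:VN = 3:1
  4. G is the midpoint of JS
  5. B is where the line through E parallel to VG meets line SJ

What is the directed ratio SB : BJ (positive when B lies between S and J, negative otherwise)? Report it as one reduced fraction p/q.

Choose coordinates E = (0, 0), J = (1, 0), C = (0, 1).
1. S lies on line JC with JS:SC = 5:3 ⇒ S = (3/8, 5/8)
2. N is the midpoint of EJ ⇒ N = (1/2, 0)
3. V lies on line JN with JV:VN = 3:1 ⇒ V = (5/8, 0)
4. G is the midpoint of JS ⇒ G = (11/16, 5/16)
5. B is where the line through E parallel to VG meets line SJ ⇒ B = (1/6, 5/6)
B = S + t·(J−S) with t = -1/3, so SB:BJ = t:(1−t) = -1/3:4/3

SB:BJ = -1/4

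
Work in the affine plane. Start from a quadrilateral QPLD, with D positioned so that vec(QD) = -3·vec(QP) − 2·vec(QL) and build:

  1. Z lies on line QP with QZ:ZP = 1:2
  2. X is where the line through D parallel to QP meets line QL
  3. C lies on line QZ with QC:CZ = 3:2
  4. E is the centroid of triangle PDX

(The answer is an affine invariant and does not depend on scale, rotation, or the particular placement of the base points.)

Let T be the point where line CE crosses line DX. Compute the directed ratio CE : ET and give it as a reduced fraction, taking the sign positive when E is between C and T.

Choose coordinates Q = (0, 0), P = (1, 0), L = (0, 1), D = (-3, -2).
1. Z lies on line QP with QZ:ZP = 1:2 ⇒ Z = (1/3, 0)
2. X is where the line through D parallel to QP meets line QL ⇒ X = (0, -2)
3. C lies on line QZ with QC:CZ = 3:2 ⇒ C = (1/5, 0)
4. E is the centroid of triangle PDX ⇒ E = (-2/3, -4/3)
line CE meets DX at T = (-11/10, -2)
E = C + t·(T−C) with t = 2/3, so CE:ET = 2/3:1/3

CE:ET = 2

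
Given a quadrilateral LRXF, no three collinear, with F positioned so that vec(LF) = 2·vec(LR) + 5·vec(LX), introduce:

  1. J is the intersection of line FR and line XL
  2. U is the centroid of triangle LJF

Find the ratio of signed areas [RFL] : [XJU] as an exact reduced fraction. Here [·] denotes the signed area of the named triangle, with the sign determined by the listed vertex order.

[RFL]:[XJU] = 5/4

Choose coordinates L = (0, 0), R = (1, 0), X = (0, 1), F = (2, 5).
1. J is the intersection of line FR and line XL ⇒ J = (0, -5)
2. U is the centroid of triangle LJF ⇒ U = (2/3, 0)
2·[RFL] = 5, 2·[XJU] = 4
[RFL]:[XJU] = 5:4 = 5/4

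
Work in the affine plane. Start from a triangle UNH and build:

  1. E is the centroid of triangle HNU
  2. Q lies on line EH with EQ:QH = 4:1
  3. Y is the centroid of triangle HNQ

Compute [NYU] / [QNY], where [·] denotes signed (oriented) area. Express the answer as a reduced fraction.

[NYU]:[QNY] = 28

Assign U = (0, 0), N = (1, 0), H = (0, 1) — the answer is frame-independent, so this choice is without loss of generality.
1. E is the centroid of triangle HNU ⇒ E = (1/3, 1/3)
2. Q lies on line EH with EQ:QH = 4:1 ⇒ Q = (1/15, 13/15)
3. Y is the centroid of triangle HNQ ⇒ Y = (16/45, 28/45)
2·[NYU] = 28/45, 2·[QNY] = 1/45
[NYU]:[QNY] = 28/45:1/45 = 28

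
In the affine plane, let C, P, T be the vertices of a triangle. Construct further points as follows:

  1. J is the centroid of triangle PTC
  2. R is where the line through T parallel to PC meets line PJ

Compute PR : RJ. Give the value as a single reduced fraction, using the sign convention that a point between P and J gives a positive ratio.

Work in coordinates with C = (0, 0), P = (1, 0), T = (0, 1).
1. J is the centroid of triangle PTC ⇒ J = (1/3, 1/3)
2. R is where the line through T parallel to PC meets line PJ ⇒ R = (-1, 1)
R = P + t·(J−P) with t = 3, so PR:RJ = t:(1−t) = 3:-2

PR:RJ = -3/2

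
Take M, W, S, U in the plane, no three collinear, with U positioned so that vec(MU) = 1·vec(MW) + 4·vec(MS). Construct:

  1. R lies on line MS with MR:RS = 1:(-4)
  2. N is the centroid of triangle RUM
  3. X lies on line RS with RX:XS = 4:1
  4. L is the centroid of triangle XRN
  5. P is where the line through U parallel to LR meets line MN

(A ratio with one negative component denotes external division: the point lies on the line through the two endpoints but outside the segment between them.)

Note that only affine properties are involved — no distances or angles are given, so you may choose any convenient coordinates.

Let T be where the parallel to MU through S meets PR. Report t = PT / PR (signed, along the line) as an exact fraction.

Set M = (0, 0), W = (1, 0), S = (0, 1), U = (1, 4); any affine frame gives the same invariant.
1. R lies on line MS with MR:RS = 1:(-4) ⇒ R = (0, -1/3)
2. N is the centroid of triangle RUM ⇒ N = (1/3, 11/9)
3. X lies on line RS with RX:XS = 4:1 ⇒ X = (0, 11/15)
4. L is the centroid of triangle XRN ⇒ L = (1/9, 73/135)
5. P is where the line through U parallel to LR meets line MN ⇒ P = (58/63, 638/189)
through S parallel to MU: direction (1, 4); meets PR at T = (232/5, 933/5)
T = P + t·(R−P) with t = -247/5

t = -247/5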